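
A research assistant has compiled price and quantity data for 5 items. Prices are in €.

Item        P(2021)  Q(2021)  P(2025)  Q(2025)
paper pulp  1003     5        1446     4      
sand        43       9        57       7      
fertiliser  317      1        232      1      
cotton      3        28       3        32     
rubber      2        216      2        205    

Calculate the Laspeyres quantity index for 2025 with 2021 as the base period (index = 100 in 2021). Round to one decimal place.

82.4

Laspeyres quantity index uses base-period prices as weights.
ΣP(2021)·Q(2025) = 1003×4 + 43×7 + 317×1 + 3×32 + 2×205 = 4012 + 301 + 317 + 96 + 410 = 5136
ΣP(2021)·Q(2021) = 1003×5 + 43×9 + 317×1 + 3×28 + 2×216 = 5015 + 387 + 317 + 84 + 432 = 6235
Index = 5136 / 6235 × 100 = 82.3737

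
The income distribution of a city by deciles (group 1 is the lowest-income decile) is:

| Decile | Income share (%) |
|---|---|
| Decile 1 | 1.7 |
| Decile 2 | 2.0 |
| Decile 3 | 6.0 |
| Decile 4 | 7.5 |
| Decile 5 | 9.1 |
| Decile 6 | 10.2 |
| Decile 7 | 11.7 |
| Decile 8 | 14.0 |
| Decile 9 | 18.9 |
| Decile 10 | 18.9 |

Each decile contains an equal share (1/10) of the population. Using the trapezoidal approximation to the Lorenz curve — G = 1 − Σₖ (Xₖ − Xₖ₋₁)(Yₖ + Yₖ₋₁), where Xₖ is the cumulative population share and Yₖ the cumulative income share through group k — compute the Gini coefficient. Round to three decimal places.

0.327

Cumulative income shares Yₖ: 0.0170, 0.0370, 0.0970, 0.1720, 0.2630, 0.3650, 0.4820, 0.6220, 0.8110, 1.0000
Σ (Xₖ−Xₖ₋₁)(Yₖ+Yₖ₋₁) = (1/10)(0.0170+0.0000) + (1/10)(0.0370+0.0170) + (1/10)(0.0970+0.0370) + (1/10)(0.1720+0.0970) + (1/10)(0.2630+0.1720) + (1/10)(0.3650+0.2630) + (1/10)(0.4820+0.3650) + (1/10)(0.6220+0.4820) + (1/10)(0.8110+0.6220) + (1/10)(1.0000+0.8110)
  = 0.0017 + 0.0054 + 0.0134 + 0.0269 + 0.0435 + 0.0628 + 0.0847 + 0.1104 + 0.1433 + 0.1811 = 0.6732
G = 1 − 0.6732 = 0.3268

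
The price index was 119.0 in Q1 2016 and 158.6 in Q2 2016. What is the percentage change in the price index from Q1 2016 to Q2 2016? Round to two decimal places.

33.28%

Change = (158.6 − 119.0) / 119.0 × 100
       = 39.6 / 119.0 × 100 = 33.2773%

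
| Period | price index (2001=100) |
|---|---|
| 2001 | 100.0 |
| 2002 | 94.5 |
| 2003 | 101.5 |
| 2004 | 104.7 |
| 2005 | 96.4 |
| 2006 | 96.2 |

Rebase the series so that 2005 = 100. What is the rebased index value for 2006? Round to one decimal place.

99.8

Rebased(2006) = 96.2 / 96.4 × 100 = 99.7925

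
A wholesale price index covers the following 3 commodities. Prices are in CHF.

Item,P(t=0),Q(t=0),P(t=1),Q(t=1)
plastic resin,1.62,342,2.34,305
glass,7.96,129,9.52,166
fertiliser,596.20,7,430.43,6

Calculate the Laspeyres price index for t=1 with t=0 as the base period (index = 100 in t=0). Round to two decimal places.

87.61

Laspeyres price index uses base-period quantities as weights.
ΣP(t=1)·Q(t=0) = 2.34×342 + 9.52×129 + 430.43×7 = 800.28 + 1228.08 + 3013.01 = 5041.37
ΣP(t=0)·Q(t=0) = 1.62×342 + 7.96×129 + 596.20×7 = 554.04 + 1026.84 + 4173.4 = 5754.28
Index = 5041.37 / 5754.28 × 100 = 87.6108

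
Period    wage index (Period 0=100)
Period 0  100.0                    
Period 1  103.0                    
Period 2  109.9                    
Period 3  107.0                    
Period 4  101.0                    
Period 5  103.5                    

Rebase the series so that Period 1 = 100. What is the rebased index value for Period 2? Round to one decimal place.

106.7

Rebased(Period 2) = 109.9 / 103.0 × 100 = 106.6990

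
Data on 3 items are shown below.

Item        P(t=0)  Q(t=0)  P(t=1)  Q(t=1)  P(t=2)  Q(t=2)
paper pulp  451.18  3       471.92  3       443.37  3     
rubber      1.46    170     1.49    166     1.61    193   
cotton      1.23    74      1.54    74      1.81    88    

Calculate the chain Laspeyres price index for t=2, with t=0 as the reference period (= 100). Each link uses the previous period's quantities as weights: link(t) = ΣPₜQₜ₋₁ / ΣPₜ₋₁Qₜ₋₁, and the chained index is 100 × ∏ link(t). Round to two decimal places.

Link t=0→t=1:
ΣP(t=1)Q(t=0) = 471.92×3 + 1.49×170 + 1.54×74 = 1415.76 + 253.3 + 113.96 = 1783.02
ΣP(t=0)Q(t=0) = 451.18×3 + 1.46×170 + 1.23×74 = 1353.54 + 248.2 + 91.02 = 1692.76
link = 1783.02/1692.76 = 1.053321
Link t=1→t=2:
ΣP(t=2)Q(t=1) = 443.37×3 + 1.61×166 + 1.81×74 = 1330.11 + 267.26 + 133.94 = 1731.31
ΣP(t=1)Q(t=1) = 471.92×3 + 1.49×166 + 1.54×74 = 1415.76 + 247.34 + 113.96 = 1777.06
link = 1731.31/1777.06 = 0.974255
Chained index = 100 × 1.053321 × 0.974255 = 102.6204

102.62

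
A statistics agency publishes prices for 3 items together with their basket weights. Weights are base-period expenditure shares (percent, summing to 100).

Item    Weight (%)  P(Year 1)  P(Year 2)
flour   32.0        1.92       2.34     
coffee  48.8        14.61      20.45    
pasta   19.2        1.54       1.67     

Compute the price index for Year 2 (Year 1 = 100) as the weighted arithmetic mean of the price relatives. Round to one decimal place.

128.1

flour: 32.0 × (2.34/1.92) = 32.0 × 1.218750 = 39.0000
coffee: 48.8 × (20.45/14.61) = 48.8 × 1.399726 = 68.3066
pasta: 19.2 × (1.67/1.54) = 19.2 × 1.084416 = 20.8208
Index = Σ wᵢ·(p₁ᵢ/p₀ᵢ) = 39.0000 + 68.3066 + 20.8208 = 128.1274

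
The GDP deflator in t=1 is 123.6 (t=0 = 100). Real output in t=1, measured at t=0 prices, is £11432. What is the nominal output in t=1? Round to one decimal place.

Nominal = Real × (Index/100) = 11432 × (123.6/100)
        = 11432 × 1.236 = 14129.9520

14130.0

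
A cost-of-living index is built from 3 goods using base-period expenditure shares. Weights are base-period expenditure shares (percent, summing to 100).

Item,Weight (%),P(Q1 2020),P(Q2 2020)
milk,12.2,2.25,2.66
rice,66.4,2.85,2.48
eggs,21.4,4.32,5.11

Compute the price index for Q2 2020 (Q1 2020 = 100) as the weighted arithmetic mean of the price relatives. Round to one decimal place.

97.5

milk: 12.2 × (2.66/2.25) = 12.2 × 1.182222 = 14.4231
rice: 66.4 × (2.48/2.85) = 66.4 × 0.870175 = 57.7796
eggs: 21.4 × (5.11/4.32) = 21.4 × 1.182870 = 25.3134
Index = Σ wᵢ·(p₁ᵢ/p₀ᵢ) = 14.4231 + 57.7796 + 25.3134 = 97.5162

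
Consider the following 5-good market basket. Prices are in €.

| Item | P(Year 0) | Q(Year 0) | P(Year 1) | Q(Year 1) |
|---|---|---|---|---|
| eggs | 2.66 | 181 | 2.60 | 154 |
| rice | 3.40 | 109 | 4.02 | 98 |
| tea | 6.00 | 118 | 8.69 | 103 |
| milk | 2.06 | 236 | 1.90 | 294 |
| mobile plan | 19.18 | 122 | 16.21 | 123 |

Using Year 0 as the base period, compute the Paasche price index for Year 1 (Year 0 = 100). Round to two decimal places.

98.06

Paasche price index uses current-period quantities as weights.
ΣP(Year 1)·Q(Year 1) = 2.60×154 + 4.02×98 + 8.69×103 + 1.90×294 + 16.21×123 = 400.4 + 393.96 + 895.07 + 558.6 + 1993.83 = 4241.86
ΣP(Year 0)·Q(Year 1) = 2.66×154 + 3.40×98 + 6.00×103 + 2.06×294 + 19.18×123 = 409.64 + 333.2 + 618 + 605.64 + 2359.14 = 4325.62
Index = 4241.86 / 4325.62 × 100 = 98.0636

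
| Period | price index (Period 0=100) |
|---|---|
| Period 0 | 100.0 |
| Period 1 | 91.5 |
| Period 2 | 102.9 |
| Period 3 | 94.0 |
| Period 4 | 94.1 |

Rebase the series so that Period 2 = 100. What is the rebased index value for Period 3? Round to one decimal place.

Rebased(Period 3) = 94.0 / 102.9 × 100 = 91.3508

91.4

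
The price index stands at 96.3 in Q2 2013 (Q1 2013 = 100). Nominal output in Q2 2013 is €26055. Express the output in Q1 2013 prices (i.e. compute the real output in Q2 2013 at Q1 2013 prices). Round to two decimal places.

27056.07

Real = Nominal ÷ (Index/100) = 26055 ÷ (96.3/100)
     = 26055 ÷ 0.963 = 27056.0748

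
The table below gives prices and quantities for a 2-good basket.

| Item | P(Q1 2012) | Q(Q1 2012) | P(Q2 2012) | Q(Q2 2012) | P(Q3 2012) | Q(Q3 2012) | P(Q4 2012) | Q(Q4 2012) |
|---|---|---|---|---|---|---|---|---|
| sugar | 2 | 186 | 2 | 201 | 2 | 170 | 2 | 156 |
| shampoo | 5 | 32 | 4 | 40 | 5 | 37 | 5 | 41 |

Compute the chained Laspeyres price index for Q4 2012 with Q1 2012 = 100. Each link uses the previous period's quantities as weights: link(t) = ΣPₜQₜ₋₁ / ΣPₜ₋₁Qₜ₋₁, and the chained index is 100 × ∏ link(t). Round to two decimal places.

100.67

Link Q1 2012→Q2 2012:
ΣP(Q2 2012)Q(Q1 2012) = 2×186 + 4×32 = 372 + 128 = 500
ΣP(Q1 2012)Q(Q1 2012) = 2×186 + 5×32 = 372 + 160 = 532
link = 500/532 = 0.939850
Link Q2 2012→Q3 2012:
ΣP(Q3 2012)Q(Q2 2012) = 2×201 + 5×40 = 402 + 200 = 602
ΣP(Q2 2012)Q(Q2 2012) = 2×201 + 4×40 = 402 + 160 = 562
link = 602/562 = 1.071174
Link Q3 2012→Q4 2012:
ΣP(Q4 2012)Q(Q3 2012) = 2×170 + 5×37 = 340 + 185 = 525
ΣP(Q3 2012)Q(Q3 2012) = 2×170 + 5×37 = 340 + 185 = 525
link = 525/525 = 1.000000
Chained index = 100 × 0.939850 × 1.071174 × 1.000000 = 100.6743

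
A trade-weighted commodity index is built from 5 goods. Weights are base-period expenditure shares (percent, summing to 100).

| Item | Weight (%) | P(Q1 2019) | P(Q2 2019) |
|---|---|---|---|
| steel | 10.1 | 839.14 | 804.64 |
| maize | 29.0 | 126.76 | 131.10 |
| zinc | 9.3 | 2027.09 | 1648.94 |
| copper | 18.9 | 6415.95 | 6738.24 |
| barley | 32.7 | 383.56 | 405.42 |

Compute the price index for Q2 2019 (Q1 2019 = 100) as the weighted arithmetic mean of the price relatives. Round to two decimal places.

steel: 10.1 × (804.64/839.14) = 10.1 × 0.958886 = 9.6848
maize: 29.0 × (131.10/126.76) = 29.0 × 1.034238 = 29.9929
zinc: 9.3 × (1648.94/2027.09) = 9.3 × 0.813452 = 7.5651
copper: 18.9 × (6738.24/6415.95) = 18.9 × 1.050233 = 19.8494
barley: 32.7 × (405.42/383.56) = 32.7 × 1.056992 = 34.5637
Index = Σ wᵢ·(p₁ᵢ/p₀ᵢ) = 9.6848 + 29.9929 + 7.5651 + 19.8494 + 34.5637 = 101.6558

101.66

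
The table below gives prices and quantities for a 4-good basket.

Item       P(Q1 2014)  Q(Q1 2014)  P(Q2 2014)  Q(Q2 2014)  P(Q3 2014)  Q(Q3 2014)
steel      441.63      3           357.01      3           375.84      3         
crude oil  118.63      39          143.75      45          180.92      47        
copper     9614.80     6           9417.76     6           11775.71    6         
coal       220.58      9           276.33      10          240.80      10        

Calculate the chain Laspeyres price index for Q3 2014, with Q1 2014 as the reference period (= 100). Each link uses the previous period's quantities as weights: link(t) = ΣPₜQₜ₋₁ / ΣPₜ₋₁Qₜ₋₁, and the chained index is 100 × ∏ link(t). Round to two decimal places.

Link Q1 2014→Q2 2014:
ΣP(Q2 2014)Q(Q1 2014) = 357.01×3 + 143.75×39 + 9417.76×6 + 276.33×9 = 1071.03 + 5606.25 + 56506.56 + 2486.97 = 65670.81
ΣP(Q1 2014)Q(Q1 2014) = 441.63×3 + 118.63×39 + 9614.80×6 + 220.58×9 = 1324.89 + 4626.57 + 57688.8 + 1985.22 = 65625.48
link = 65670.81/65625.48 = 1.000691
Link Q2 2014→Q3 2014:
ΣP(Q3 2014)Q(Q2 2014) = 375.84×3 + 180.92×45 + 11775.71×6 + 240.80×10 = 1127.52 + 8141.4 + 70654.26 + 2408 = 82331.18
ΣP(Q2 2014)Q(Q2 2014) = 357.01×3 + 143.75×45 + 9417.76×6 + 276.33×10 = 1071.03 + 6468.75 + 56506.56 + 2763.3 = 66809.64
link = 82331.18/66809.64 = 1.232325
Chained index = 100 × 1.000691 × 1.232325 = 123.3176

123.32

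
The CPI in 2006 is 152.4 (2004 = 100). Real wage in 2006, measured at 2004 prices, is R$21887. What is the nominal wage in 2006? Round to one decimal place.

Nominal = Real × (Index/100) = 21887 × (152.4/100)
        = 21887 × 1.524 = 33355.7880

33355.8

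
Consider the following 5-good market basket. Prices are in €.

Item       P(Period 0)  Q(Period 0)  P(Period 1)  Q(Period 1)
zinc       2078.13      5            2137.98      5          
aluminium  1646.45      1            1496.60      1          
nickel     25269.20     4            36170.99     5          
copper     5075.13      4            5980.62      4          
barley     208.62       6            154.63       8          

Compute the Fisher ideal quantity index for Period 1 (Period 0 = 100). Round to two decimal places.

119.57

Laspeyres component (base-period weights):
ΣP(Period 0)Q(Period 1) = 2078.13×5 + 1646.45×1 + 25269.20×5 + 5075.13×4 + 208.62×8 = 10390.65 + 1646.45 + 126346 + 20300.52 + 1668.96 = 160352.58
ΣP(Period 0)Q(Period 0) = 2078.13×5 + 1646.45×1 + 25269.20×4 + 5075.13×4 + 208.62×6 = 10390.65 + 1646.45 + 101076.8 + 20300.52 + 1251.72 = 134666.14
L = 160352.58 / 134666.14 × 100 = 119.0742
Paasche component (current-period weights):
ΣP(Period 1)Q(Period 1) = 2137.98×5 + 1496.60×1 + 36170.99×5 + 5980.62×4 + 154.63×8 = 10689.9 + 1496.6 + 180854.95 + 23922.48 + 1237.04 = 218200.97
ΣP(Period 1)Q(Period 0) = 2137.98×5 + 1496.60×1 + 36170.99×4 + 5980.62×4 + 154.63×6 = 10689.9 + 1496.6 + 144683.96 + 23922.48 + 927.78 = 181720.72
P = 218200.97 / 181720.72 × 100 = 120.0749
Fisher = √(L × P) = √(119.0742 × 120.0749) = 119.5735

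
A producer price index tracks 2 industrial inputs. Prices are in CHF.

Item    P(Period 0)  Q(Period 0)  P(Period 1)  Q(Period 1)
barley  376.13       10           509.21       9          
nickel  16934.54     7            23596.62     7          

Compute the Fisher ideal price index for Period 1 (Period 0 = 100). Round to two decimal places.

Laspeyres component (base-period weights):
ΣP(Period 1)Q(Period 0) = 509.21×10 + 23596.62×7 = 5092.1 + 165176.34 = 170268.44
ΣP(Period 0)Q(Period 0) = 376.13×10 + 16934.54×7 = 3761.3 + 118541.78 = 122303.08
L = 170268.44 / 122303.08 × 100 = 139.2184
Paasche component (current-period weights):
ΣP(Period 1)Q(Period 1) = 509.21×9 + 23596.62×7 = 4582.89 + 165176.34 = 169759.23
ΣP(Period 0)Q(Period 1) = 376.13×9 + 16934.54×7 = 3385.17 + 118541.78 = 121926.95
P = 169759.23 / 121926.95 × 100 = 139.2303
Fisher = √(L × P) = √(139.2184 × 139.2303) = 139.2244

139.22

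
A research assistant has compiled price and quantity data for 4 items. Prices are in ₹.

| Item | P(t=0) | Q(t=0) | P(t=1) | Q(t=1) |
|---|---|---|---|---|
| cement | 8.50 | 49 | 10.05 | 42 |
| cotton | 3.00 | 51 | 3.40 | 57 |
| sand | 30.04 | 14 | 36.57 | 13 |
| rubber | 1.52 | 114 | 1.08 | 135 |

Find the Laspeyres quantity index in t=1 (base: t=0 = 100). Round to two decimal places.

96.59

Laspeyres quantity index uses base-period prices as weights.
ΣP(t=0)·Q(t=1) = 8.50×42 + 3.00×57 + 30.04×13 + 1.52×135 = 357 + 171 + 390.52 + 205.2 = 1123.72
ΣP(t=0)·Q(t=0) = 8.50×49 + 3.00×51 + 30.04×14 + 1.52×114 = 416.5 + 153 + 420.56 + 173.28 = 1163.34
Index = 1123.72 / 1163.34 × 100 = 96.5943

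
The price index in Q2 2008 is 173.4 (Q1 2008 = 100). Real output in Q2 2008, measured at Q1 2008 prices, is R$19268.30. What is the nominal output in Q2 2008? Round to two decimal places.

33411.23

Nominal = Real × (Index/100) = 19268.30 × (173.4/100)
        = 19268.30 × 1.734 = 33411.2322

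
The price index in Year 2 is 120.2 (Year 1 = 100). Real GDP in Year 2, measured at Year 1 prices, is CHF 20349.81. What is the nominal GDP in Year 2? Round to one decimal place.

24460.5

Nominal = Real × (Index/100) = 20349.81 × (120.2/100)
        = 20349.81 × 1.202 = 24460.4716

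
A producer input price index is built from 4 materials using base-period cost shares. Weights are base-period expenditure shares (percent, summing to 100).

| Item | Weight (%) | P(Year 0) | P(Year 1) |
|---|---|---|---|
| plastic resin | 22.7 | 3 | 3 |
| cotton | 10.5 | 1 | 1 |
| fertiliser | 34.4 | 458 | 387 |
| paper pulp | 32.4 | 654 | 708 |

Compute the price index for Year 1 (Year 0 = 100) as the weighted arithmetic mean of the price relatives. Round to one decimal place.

plastic resin: 22.7 × (3/3) = 22.7 × 1.000000 = 22.7000
cotton: 10.5 × (1/1) = 10.5 × 1.000000 = 10.5000
fertiliser: 34.4 × (387/458) = 34.4 × 0.844978 = 29.0672
paper pulp: 32.4 × (708/654) = 32.4 × 1.082569 = 35.0752
Index = Σ wᵢ·(p₁ᵢ/p₀ᵢ) = 22.7000 + 10.5000 + 29.0672 + 35.0752 = 97.3425

97.3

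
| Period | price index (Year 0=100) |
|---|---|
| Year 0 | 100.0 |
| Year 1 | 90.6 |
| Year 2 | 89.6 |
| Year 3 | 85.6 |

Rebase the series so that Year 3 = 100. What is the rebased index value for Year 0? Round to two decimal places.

Rebased(Year 0) = 100.0 / 85.6 × 100 = 116.8224

116.82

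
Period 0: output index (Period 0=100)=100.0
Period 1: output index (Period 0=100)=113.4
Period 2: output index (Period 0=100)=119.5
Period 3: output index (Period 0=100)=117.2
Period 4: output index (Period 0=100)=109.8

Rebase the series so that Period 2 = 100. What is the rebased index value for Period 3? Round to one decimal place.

98.1

Rebased(Period 3) = 117.2 / 119.5 × 100 = 98.0753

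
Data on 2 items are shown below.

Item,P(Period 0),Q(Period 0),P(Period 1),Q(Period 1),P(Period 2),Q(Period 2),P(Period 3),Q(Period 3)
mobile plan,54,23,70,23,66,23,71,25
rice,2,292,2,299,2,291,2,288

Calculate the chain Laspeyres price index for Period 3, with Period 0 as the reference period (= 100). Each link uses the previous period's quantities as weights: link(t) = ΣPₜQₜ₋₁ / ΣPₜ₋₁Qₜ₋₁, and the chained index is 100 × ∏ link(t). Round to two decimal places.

121.45

Link Period 0→Period 1:
ΣP(Period 1)Q(Period 0) = 70×23 + 2×292 = 1610 + 584 = 2194
ΣP(Period 0)Q(Period 0) = 54×23 + 2×292 = 1242 + 584 = 1826
link = 2194/1826 = 1.201533
Link Period 1→Period 2:
ΣP(Period 2)Q(Period 1) = 66×23 + 2×299 = 1518 + 598 = 2116
ΣP(Period 1)Q(Period 1) = 70×23 + 2×299 = 1610 + 598 = 2208
link = 2116/2208 = 0.958333
Link Period 2→Period 3:
ΣP(Period 3)Q(Period 2) = 71×23 + 2×291 = 1633 + 582 = 2215
ΣP(Period 2)Q(Period 2) = 66×23 + 2×291 = 1518 + 582 = 2100
link = 2215/2100 = 1.054762
Chained index = 100 × 1.201533 × 0.958333 × 1.054762 = 121.4526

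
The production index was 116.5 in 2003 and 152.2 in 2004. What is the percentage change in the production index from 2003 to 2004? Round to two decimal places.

Change = (152.2 − 116.5) / 116.5 × 100
       = 35.7 / 116.5 × 100 = 30.6438%

30.64%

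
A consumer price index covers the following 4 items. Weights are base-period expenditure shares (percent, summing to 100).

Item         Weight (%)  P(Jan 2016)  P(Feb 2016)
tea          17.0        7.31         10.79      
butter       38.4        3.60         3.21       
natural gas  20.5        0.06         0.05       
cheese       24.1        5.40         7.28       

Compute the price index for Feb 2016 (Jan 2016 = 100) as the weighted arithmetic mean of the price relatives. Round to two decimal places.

tea: 17.0 × (10.79/7.31) = 17.0 × 1.476060 = 25.0930
butter: 38.4 × (3.21/3.60) = 38.4 × 0.891667 = 34.2400
natural gas: 20.5 × (0.05/0.06) = 20.5 × 0.833333 = 17.0833
cheese: 24.1 × (7.28/5.40) = 24.1 × 1.348148 = 32.4904
Index = Σ wᵢ·(p₁ᵢ/p₀ᵢ) = 25.0930 + 34.2400 + 17.0833 + 32.4904 = 108.9067

108.91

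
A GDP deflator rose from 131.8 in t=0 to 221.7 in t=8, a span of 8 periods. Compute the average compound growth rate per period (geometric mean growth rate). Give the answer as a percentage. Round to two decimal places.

Growth factor = (221.7/131.8)^(1/8) = (1.682094)^(1/8) = 1.067164
Growth rate = 1.067164 − 1 = 0.067164 = 6.7164%

6.72%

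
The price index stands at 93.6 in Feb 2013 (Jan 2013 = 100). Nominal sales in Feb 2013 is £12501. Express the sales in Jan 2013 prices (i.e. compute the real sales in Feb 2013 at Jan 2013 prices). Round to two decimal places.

13355.77

Real = Nominal ÷ (Index/100) = 12501 ÷ (93.6/100)
     = 12501 ÷ 0.936 = 13355.7692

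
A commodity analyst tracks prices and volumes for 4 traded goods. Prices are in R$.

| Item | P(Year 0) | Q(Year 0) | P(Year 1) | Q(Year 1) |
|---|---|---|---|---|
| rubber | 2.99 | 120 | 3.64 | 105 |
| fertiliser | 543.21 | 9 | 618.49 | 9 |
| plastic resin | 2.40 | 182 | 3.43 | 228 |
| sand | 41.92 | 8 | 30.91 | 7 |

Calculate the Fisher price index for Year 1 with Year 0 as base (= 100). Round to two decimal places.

114.58

Laspeyres component (base-period weights):
ΣP(Year 1)Q(Year 0) = 3.64×120 + 618.49×9 + 3.43×182 + 30.91×8 = 436.8 + 5566.41 + 624.26 + 247.28 = 6874.75
ΣP(Year 0)Q(Year 0) = 2.99×120 + 543.21×9 + 2.40×182 + 41.92×8 = 358.8 + 4888.89 + 436.8 + 335.36 = 6019.85
L = 6874.75 / 6019.85 × 100 = 114.2014
Paasche component (current-period weights):
ΣP(Year 1)Q(Year 1) = 3.64×105 + 618.49×9 + 3.43×228 + 30.91×7 = 382.2 + 5566.41 + 782.04 + 216.37 = 6947.02
ΣP(Year 0)Q(Year 1) = 2.99×105 + 543.21×9 + 2.40×228 + 41.92×7 = 313.95 + 4888.89 + 547.2 + 293.44 = 6043.48
P = 6947.02 / 6043.48 × 100 = 114.9507
Fisher = √(L × P) = √(114.2014 × 114.9507) = 114.5754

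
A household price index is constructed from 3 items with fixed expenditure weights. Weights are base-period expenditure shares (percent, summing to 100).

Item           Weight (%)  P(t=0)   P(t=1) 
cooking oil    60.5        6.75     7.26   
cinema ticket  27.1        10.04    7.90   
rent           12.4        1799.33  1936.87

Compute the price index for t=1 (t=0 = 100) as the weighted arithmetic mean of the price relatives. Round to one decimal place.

99.7

cooking oil: 60.5 × (7.26/6.75) = 60.5 × 1.075556 = 65.0711
cinema ticket: 27.1 × (7.90/10.04) = 27.1 × 0.786853 = 21.3237
rent: 12.4 × (1936.87/1799.33) = 12.4 × 1.076440 = 13.3479
Index = Σ wᵢ·(p₁ᵢ/p₀ᵢ) = 65.0711 + 21.3237 + 13.3479 = 99.7427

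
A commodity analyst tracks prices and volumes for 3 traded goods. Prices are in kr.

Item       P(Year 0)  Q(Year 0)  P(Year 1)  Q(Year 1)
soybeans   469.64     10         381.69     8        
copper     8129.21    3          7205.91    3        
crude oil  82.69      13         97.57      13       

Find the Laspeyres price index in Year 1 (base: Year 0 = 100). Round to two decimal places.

Laspeyres price index uses base-period quantities as weights.
ΣP(Year 1)·Q(Year 0) = 381.69×10 + 7205.91×3 + 97.57×13 = 3816.9 + 21617.73 + 1268.41 = 26703.04
ΣP(Year 0)·Q(Year 0) = 469.64×10 + 8129.21×3 + 82.69×13 = 4696.4 + 24387.63 + 1074.97 = 30159
Index = 26703.04 / 30159 × 100 = 88.5409

88.54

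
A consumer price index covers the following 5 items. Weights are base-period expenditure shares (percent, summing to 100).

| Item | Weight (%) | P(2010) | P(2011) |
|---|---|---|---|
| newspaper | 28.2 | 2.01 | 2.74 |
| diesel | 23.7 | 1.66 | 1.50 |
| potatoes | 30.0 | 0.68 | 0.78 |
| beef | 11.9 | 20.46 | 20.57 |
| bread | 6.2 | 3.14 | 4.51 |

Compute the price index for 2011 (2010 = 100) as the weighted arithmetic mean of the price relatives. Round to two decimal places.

newspaper: 28.2 × (2.74/2.01) = 28.2 × 1.363184 = 38.4418
diesel: 23.7 × (1.50/1.66) = 23.7 × 0.903614 = 21.4157
potatoes: 30.0 × (0.78/0.68) = 30.0 × 1.147059 = 34.4118
beef: 11.9 × (20.57/20.46) = 11.9 × 1.005376 = 11.9640
bread: 6.2 × (4.51/3.14) = 6.2 × 1.436306 = 8.9051
Index = Σ wᵢ·(p₁ᵢ/p₀ᵢ) = 38.4418 + 21.4157 + 34.4118 + 11.9640 + 8.9051 = 115.1383

115.14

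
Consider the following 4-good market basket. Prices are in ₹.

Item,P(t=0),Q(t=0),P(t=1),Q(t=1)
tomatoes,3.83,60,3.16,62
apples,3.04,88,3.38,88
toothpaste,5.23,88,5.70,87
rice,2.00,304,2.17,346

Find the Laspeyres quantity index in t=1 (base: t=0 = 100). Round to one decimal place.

Laspeyres quantity index uses base-period prices as weights.
ΣP(t=0)·Q(t=1) = 3.83×62 + 3.04×88 + 5.23×87 + 2.00×346 = 237.46 + 267.52 + 455.01 + 692 = 1651.99
ΣP(t=0)·Q(t=0) = 3.83×60 + 3.04×88 + 5.23×88 + 2.00×304 = 229.8 + 267.52 + 460.24 + 608 = 1565.56
Index = 1651.99 / 1565.56 × 100 = 105.5207

105.5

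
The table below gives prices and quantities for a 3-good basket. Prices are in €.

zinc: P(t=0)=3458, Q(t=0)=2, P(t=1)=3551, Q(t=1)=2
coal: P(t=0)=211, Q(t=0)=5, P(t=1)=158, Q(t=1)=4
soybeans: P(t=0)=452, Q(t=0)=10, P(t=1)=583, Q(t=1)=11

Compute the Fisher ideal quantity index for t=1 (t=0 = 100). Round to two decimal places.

102.51

Laspeyres component (base-period weights):
ΣP(t=0)Q(t=1) = 3458×2 + 211×4 + 452×11 = 6916 + 844 + 4972 = 12732
ΣP(t=0)Q(t=0) = 3458×2 + 211×5 + 452×10 = 6916 + 1055 + 4520 = 12491
L = 12732 / 12491 × 100 = 101.9294
Paasche component (current-period weights):
ΣP(t=1)Q(t=1) = 3551×2 + 158×4 + 583×11 = 7102 + 632 + 6413 = 14147
ΣP(t=1)Q(t=0) = 3551×2 + 158×5 + 583×10 = 7102 + 790 + 5830 = 13722
P = 14147 / 13722 × 100 = 103.0972
Fisher = √(L × P) = √(101.9294 × 103.0972) = 102.5116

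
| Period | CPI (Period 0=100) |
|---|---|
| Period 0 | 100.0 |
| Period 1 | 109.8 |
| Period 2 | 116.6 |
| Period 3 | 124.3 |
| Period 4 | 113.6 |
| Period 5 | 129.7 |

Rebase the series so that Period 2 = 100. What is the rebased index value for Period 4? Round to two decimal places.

Rebased(Period 4) = 113.6 / 116.6 × 100 = 97.4271

97.43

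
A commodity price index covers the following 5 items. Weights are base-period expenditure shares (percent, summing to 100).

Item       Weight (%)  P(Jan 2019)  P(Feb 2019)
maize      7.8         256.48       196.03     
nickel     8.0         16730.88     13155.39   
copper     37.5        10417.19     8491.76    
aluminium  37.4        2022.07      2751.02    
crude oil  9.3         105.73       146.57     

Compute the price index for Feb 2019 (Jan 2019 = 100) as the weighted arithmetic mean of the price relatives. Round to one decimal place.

maize: 7.8 × (196.03/256.48) = 7.8 × 0.764309 = 5.9616
nickel: 8.0 × (13155.39/16730.88) = 8.0 × 0.786294 = 6.2904
copper: 37.5 × (8491.76/10417.19) = 37.5 × 0.815168 = 30.5688
aluminium: 37.4 × (2751.02/2022.07) = 37.4 × 1.360497 = 50.8826
crude oil: 9.3 × (146.57/105.73) = 9.3 × 1.386267 = 12.8923
Index = Σ wᵢ·(p₁ᵢ/p₀ᵢ) = 5.9616 + 6.2904 + 30.5688 + 50.8826 + 12.8923 = 106.5956

106.6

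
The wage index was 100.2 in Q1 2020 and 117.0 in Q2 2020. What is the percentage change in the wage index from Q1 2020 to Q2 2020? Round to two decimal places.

16.77%

Change = (117.0 − 100.2) / 100.2 × 100
       = 16.8 / 100.2 × 100 = 16.7665%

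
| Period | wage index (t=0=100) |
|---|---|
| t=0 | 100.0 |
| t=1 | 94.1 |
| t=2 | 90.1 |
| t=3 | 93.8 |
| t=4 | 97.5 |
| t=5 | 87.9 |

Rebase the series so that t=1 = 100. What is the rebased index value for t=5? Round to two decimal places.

Rebased(t=5) = 87.9 / 94.1 × 100 = 93.4113

93.41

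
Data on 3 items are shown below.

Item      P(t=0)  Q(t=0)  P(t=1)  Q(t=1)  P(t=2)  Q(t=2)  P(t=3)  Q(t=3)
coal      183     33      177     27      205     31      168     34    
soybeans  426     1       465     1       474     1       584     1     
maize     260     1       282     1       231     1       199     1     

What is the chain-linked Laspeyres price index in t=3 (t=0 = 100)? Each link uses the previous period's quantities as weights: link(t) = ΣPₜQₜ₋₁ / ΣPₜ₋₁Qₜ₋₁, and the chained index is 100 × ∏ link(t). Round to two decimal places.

Link t=0→t=1:
ΣP(t=1)Q(t=0) = 177×33 + 465×1 + 282×1 = 5841 + 465 + 282 = 6588
ΣP(t=0)Q(t=0) = 183×33 + 426×1 + 260×1 = 6039 + 426 + 260 = 6725
link = 6588/6725 = 0.979628
Link t=1→t=2:
ΣP(t=2)Q(t=1) = 205×27 + 474×1 + 231×1 = 5535 + 474 + 231 = 6240
ΣP(t=1)Q(t=1) = 177×27 + 465×1 + 282×1 = 4779 + 465 + 282 = 5526
link = 6240/5526 = 1.129207
Link t=2→t=3:
ΣP(t=3)Q(t=2) = 168×31 + 584×1 + 199×1 = 5208 + 584 + 199 = 5991
ΣP(t=2)Q(t=2) = 205×31 + 474×1 + 231×1 = 6355 + 474 + 231 = 7060
link = 5991/7060 = 0.848584
Chained index = 100 × 0.979628 × 1.129207 × 0.848584 = 93.8706

93.87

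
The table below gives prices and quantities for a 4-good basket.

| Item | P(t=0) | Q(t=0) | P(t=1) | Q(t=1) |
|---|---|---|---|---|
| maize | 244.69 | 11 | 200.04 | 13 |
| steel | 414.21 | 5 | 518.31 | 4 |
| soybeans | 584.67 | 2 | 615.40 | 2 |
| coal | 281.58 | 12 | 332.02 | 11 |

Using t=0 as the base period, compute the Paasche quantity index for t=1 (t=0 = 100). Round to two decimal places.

95.50

Paasche quantity index uses current-period prices as weights.
ΣP(t=1)·Q(t=1) = 200.04×13 + 518.31×4 + 615.40×2 + 332.02×11 = 2600.52 + 2073.24 + 1230.8 + 3652.22 = 9556.78
ΣP(t=1)·Q(t=0) = 200.04×11 + 518.31×5 + 615.40×2 + 332.02×12 = 2200.44 + 2591.55 + 1230.8 + 3984.24 = 10007.03
Index = 9556.78 / 10007.03 × 100 = 95.5007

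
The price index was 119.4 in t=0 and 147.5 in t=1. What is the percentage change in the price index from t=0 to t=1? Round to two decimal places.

23.53%

Change = (147.5 − 119.4) / 119.4 × 100
       = 28.1 / 119.4 × 100 = 23.5343%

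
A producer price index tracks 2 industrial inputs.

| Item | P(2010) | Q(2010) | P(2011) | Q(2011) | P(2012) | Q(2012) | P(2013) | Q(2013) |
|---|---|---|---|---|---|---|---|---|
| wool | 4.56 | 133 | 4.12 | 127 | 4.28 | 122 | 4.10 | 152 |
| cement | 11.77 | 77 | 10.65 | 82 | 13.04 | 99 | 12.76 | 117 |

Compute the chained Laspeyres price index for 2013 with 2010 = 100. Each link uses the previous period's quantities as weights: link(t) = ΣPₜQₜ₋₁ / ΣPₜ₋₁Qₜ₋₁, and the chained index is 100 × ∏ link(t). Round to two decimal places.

101.58

Link 2010→2011:
ΣP(2011)Q(2010) = 4.12×133 + 10.65×77 = 547.96 + 820.05 = 1368.01
ΣP(2010)Q(2010) = 4.56×133 + 11.77×77 = 606.48 + 906.29 = 1512.77
link = 1368.01/1512.77 = 0.904308
Link 2011→2012:
ΣP(2012)Q(2011) = 4.28×127 + 13.04×82 = 543.56 + 1069.28 = 1612.84
ΣP(2011)Q(2011) = 4.12×127 + 10.65×82 = 523.24 + 873.3 = 1396.54
link = 1612.84/1396.54 = 1.154883
Link 2012→2013:
ΣP(2013)Q(2012) = 4.10×122 + 12.76×99 = 500.2 + 1263.24 = 1763.44
ΣP(2012)Q(2012) = 4.28×122 + 13.04×99 = 522.16 + 1290.96 = 1813.12
link = 1763.44/1813.12 = 0.972600
Chained index = 100 × 0.904308 × 1.154883 × 0.972600 = 101.5754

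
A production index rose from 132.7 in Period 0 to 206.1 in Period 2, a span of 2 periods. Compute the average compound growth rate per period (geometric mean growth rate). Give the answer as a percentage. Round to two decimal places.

Growth factor = (206.1/132.7)^(1/2) = (1.553127)^(1/2) = 1.246245
Growth rate = 1.246245 − 1 = 0.246245 = 24.6245%

24.62%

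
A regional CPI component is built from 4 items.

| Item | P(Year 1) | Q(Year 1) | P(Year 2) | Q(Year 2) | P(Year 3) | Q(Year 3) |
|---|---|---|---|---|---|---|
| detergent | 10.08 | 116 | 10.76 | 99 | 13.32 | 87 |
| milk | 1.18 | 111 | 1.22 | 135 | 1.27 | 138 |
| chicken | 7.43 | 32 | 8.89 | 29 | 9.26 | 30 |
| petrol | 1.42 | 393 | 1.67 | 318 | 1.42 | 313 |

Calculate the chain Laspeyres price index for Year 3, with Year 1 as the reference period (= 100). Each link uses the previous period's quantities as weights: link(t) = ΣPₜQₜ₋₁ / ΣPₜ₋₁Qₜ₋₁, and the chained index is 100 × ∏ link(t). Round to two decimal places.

Link Year 1→Year 2:
ΣP(Year 2)Q(Year 1) = 10.76×116 + 1.22×111 + 8.89×32 + 1.67×393 = 1248.16 + 135.42 + 284.48 + 656.31 = 2324.37
ΣP(Year 1)Q(Year 1) = 10.08×116 + 1.18×111 + 7.43×32 + 1.42×393 = 1169.28 + 130.98 + 237.76 + 558.06 = 2096.08
link = 2324.37/2096.08 = 1.108913
Link Year 2→Year 3:
ΣP(Year 3)Q(Year 2) = 13.32×99 + 1.27×135 + 9.26×29 + 1.42×318 = 1318.68 + 171.45 + 268.54 + 451.56 = 2210.23
ΣP(Year 2)Q(Year 2) = 10.76×99 + 1.22×135 + 8.89×29 + 1.67×318 = 1065.24 + 164.7 + 257.81 + 531.06 = 2018.81
link = 2210.23/2018.81 = 1.094818
Chained index = 100 × 1.108913 × 1.094818 = 121.4058

121.41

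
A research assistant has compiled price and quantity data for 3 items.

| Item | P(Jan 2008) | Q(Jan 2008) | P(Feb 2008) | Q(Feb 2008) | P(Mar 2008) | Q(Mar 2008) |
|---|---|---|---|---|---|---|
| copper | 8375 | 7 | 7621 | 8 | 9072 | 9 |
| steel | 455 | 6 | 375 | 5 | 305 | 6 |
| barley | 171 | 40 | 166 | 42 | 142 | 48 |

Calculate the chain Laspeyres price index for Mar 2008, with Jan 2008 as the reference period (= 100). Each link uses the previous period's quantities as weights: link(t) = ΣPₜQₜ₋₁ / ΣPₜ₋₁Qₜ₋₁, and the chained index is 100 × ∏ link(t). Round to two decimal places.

Link Jan 2008→Feb 2008:
ΣP(Feb 2008)Q(Jan 2008) = 7621×7 + 375×6 + 166×40 = 53347 + 2250 + 6640 = 62237
ΣP(Jan 2008)Q(Jan 2008) = 8375×7 + 455×6 + 171×40 = 58625 + 2730 + 6840 = 68195
link = 62237/68195 = 0.912633
Link Feb 2008→Mar 2008:
ΣP(Mar 2008)Q(Feb 2008) = 9072×8 + 305×5 + 142×42 = 72576 + 1525 + 5964 = 80065
ΣP(Feb 2008)Q(Feb 2008) = 7621×8 + 375×5 + 166×42 = 60968 + 1875 + 6972 = 69815
link = 80065/69815 = 1.146817
Chained index = 100 × 0.912633 × 1.146817 = 104.6623

104.66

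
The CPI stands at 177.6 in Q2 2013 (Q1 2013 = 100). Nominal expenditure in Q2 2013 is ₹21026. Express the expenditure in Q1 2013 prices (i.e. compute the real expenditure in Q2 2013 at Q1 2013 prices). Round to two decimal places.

Real = Nominal ÷ (Index/100) = 21026 ÷ (177.6/100)
     = 21026 ÷ 1.776 = 11838.9640

11838.96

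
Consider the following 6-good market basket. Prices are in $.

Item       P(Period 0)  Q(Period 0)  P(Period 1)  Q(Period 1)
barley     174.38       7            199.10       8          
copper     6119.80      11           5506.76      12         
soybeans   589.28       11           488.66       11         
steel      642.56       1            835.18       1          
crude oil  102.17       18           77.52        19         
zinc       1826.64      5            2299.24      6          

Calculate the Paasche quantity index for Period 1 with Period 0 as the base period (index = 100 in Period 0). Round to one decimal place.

110.0

Paasche quantity index uses current-period prices as weights.
ΣP(Period 1)·Q(Period 1) = 199.10×8 + 5506.76×12 + 488.66×11 + 835.18×1 + 77.52×19 + 2299.24×6 = 1592.8 + 66081.12 + 5375.26 + 835.18 + 1472.88 + 13795.44 = 89152.68
ΣP(Period 1)·Q(Period 0) = 199.10×7 + 5506.76×11 + 488.66×11 + 835.18×1 + 77.52×18 + 2299.24×5 = 1393.7 + 60574.36 + 5375.26 + 835.18 + 1395.36 + 11496.2 = 81070.06
Index = 89152.68 / 81070.06 × 100 = 109.9699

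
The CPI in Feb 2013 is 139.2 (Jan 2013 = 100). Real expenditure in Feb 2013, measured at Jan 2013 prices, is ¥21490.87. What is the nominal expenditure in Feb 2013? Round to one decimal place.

Nominal = Real × (Index/100) = 21490.87 × (139.2/100)
        = 21490.87 × 1.392 = 29915.2910

29915.3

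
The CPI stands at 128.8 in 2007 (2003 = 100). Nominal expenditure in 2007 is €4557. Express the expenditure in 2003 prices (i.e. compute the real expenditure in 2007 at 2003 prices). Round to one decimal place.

3538.0

Real = Nominal ÷ (Index/100) = 4557 ÷ (128.8/100)
     = 4557 ÷ 1.288 = 3538.0435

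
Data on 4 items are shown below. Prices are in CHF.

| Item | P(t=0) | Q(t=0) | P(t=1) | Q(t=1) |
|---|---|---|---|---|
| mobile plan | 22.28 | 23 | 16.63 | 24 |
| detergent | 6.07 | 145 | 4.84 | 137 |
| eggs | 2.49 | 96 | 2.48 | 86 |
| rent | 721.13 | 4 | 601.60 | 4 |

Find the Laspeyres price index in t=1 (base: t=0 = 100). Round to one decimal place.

82.6

Laspeyres price index uses base-period quantities as weights.
ΣP(t=1)·Q(t=0) = 16.63×23 + 4.84×145 + 2.48×96 + 601.60×4 = 382.49 + 701.8 + 238.08 + 2406.4 = 3728.77
ΣP(t=0)·Q(t=0) = 22.28×23 + 6.07×145 + 2.49×96 + 721.13×4 = 512.44 + 880.15 + 239.04 + 2884.52 = 4516.15
Index = 3728.77 / 4516.15 × 100 = 82.5652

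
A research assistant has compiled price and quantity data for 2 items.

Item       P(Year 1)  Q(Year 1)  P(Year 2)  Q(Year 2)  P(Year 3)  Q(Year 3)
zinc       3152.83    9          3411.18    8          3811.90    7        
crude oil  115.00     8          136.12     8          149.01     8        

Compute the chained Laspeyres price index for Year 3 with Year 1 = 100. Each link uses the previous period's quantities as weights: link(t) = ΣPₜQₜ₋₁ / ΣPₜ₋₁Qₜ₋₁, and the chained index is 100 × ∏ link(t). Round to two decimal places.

121.17

Link Year 1→Year 2:
ΣP(Year 2)Q(Year 1) = 3411.18×9 + 136.12×8 = 30700.62 + 1088.96 = 31789.58
ΣP(Year 1)Q(Year 1) = 3152.83×9 + 115.00×8 = 28375.47 + 920 = 29295.47
link = 31789.58/29295.47 = 1.085136
Link Year 2→Year 3:
ΣP(Year 3)Q(Year 2) = 3811.90×8 + 149.01×8 = 30495.2 + 1192.08 = 31687.28
ΣP(Year 2)Q(Year 2) = 3411.18×8 + 136.12×8 = 27289.44 + 1088.96 = 28378.4
link = 31687.28/28378.4 = 1.116599
Chained index = 100 × 1.085136 × 1.116599 = 121.1662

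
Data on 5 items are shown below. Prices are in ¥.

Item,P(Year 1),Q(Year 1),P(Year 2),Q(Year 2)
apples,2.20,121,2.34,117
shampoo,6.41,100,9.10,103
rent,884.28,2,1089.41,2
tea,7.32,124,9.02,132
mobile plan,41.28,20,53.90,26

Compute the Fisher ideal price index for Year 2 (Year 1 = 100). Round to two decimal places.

126.44

Laspeyres component (base-period weights):
ΣP(Year 2)Q(Year 1) = 2.34×121 + 9.10×100 + 1089.41×2 + 9.02×124 + 53.90×20 = 283.14 + 910 + 2178.82 + 1118.48 + 1078 = 5568.44
ΣP(Year 1)Q(Year 1) = 2.20×121 + 6.41×100 + 884.28×2 + 7.32×124 + 41.28×20 = 266.2 + 641 + 1768.56 + 907.68 + 825.6 = 4409.04
L = 5568.44 / 4409.04 × 100 = 126.2960
Paasche component (current-period weights):
ΣP(Year 2)Q(Year 2) = 2.34×117 + 9.10×103 + 1089.41×2 + 9.02×132 + 53.90×26 = 273.78 + 937.3 + 2178.82 + 1190.64 + 1401.4 = 5981.94
ΣP(Year 1)Q(Year 2) = 2.20×117 + 6.41×103 + 884.28×2 + 7.32×132 + 41.28×26 = 257.4 + 660.23 + 1768.56 + 966.24 + 1073.28 = 4725.71
P = 5981.94 / 4725.71 × 100 = 126.5829
Fisher = √(L × P) = √(126.2960 × 126.5829) = 126.4393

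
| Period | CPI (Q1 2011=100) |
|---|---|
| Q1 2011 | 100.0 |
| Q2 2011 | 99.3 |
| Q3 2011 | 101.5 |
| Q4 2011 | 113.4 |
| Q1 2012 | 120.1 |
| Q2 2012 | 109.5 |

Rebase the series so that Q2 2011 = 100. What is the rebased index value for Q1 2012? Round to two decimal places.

120.95

Rebased(Q1 2012) = 120.1 / 99.3 × 100 = 120.9466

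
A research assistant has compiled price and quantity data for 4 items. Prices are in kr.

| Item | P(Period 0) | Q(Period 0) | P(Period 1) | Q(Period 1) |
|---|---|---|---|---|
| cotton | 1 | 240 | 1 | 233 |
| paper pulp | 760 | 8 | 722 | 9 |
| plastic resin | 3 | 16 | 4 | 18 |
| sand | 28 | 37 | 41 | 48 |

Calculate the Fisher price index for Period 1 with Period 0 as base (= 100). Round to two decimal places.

Laspeyres component (base-period weights):
ΣP(Period 1)Q(Period 0) = 1×240 + 722×8 + 4×16 + 41×37 = 240 + 5776 + 64 + 1517 = 7597
ΣP(Period 0)Q(Period 0) = 1×240 + 760×8 + 3×16 + 28×37 = 240 + 6080 + 48 + 1036 = 7404
L = 7597 / 7404 × 100 = 102.6067
Paasche component (current-period weights):
ΣP(Period 1)Q(Period 1) = 1×233 + 722×9 + 4×18 + 41×48 = 233 + 6498 + 72 + 1968 = 8771
ΣP(Period 0)Q(Period 1) = 1×233 + 760×9 + 3×18 + 28×48 = 233 + 6840 + 54 + 1344 = 8471
P = 8771 / 8471 × 100 = 103.5415
Fisher = √(L × P) = √(102.6067 × 103.5415) = 103.0730

103.07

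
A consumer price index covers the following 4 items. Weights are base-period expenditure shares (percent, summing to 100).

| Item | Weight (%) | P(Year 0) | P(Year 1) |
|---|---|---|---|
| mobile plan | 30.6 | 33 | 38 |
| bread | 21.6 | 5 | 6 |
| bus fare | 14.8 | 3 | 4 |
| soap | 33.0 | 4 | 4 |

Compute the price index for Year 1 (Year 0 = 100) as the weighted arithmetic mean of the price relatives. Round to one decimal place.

113.9

mobile plan: 30.6 × (38/33) = 30.6 × 1.151515 = 35.2364
bread: 21.6 × (6/5) = 21.6 × 1.200000 = 25.9200
bus fare: 14.8 × (4/3) = 14.8 × 1.333333 = 19.7333
soap: 33.0 × (4/4) = 33.0 × 1.000000 = 33.0000
Index = Σ wᵢ·(p₁ᵢ/p₀ᵢ) = 35.2364 + 25.9200 + 19.7333 + 33.0000 = 113.8897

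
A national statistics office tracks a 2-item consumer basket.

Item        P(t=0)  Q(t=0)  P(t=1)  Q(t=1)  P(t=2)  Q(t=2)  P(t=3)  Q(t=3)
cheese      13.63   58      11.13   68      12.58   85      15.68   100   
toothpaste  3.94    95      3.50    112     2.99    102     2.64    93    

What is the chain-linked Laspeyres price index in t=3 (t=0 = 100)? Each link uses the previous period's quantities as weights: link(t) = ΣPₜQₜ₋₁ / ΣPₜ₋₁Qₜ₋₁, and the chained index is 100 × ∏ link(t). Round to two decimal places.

101.42

Link t=0→t=1:
ΣP(t=1)Q(t=0) = 11.13×58 + 3.50×95 = 645.54 + 332.5 = 978.04
ΣP(t=0)Q(t=0) = 13.63×58 + 3.94×95 = 790.54 + 374.3 = 1164.84
link = 978.04/1164.84 = 0.839635
Link t=1→t=2:
ΣP(t=2)Q(t=1) = 12.58×68 + 2.99×112 = 855.44 + 334.88 = 1190.32
ΣP(t=1)Q(t=1) = 11.13×68 + 3.50×112 = 756.84 + 392 = 1148.84
link = 1190.32/1148.84 = 1.036106
Link t=2→t=3:
ΣP(t=3)Q(t=2) = 15.68×85 + 2.64×102 = 1332.8 + 269.28 = 1602.08
ΣP(t=2)Q(t=2) = 12.58×85 + 2.99×102 = 1069.3 + 304.98 = 1374.28
link = 1602.08/1374.28 = 1.165760
Chained index = 100 × 0.839635 × 1.036106 × 1.165760 = 101.4153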